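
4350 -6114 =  - 1764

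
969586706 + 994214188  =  1963800894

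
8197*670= 5491990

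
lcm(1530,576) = 48960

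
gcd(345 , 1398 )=3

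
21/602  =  3/86 = 0.03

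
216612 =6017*36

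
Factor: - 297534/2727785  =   - 2^1*3^1*5^( - 1)*17^1*317^( -1) * 1721^(-1 )*2917^1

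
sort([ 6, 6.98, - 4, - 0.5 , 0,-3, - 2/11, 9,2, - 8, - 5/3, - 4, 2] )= [- 8, - 4, - 4,-3, - 5/3,-0.5, - 2/11 , 0, 2, 2,6, 6.98,9 ]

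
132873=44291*3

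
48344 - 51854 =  - 3510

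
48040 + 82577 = 130617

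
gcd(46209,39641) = 1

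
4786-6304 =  - 1518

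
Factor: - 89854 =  - 2^1 * 44927^1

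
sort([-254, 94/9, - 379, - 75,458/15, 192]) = [-379, - 254, - 75,94/9, 458/15, 192]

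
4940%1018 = 868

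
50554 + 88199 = 138753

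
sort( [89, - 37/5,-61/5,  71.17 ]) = [-61/5 ,-37/5,71.17, 89]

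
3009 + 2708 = 5717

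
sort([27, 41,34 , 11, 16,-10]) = [ - 10, 11, 16,27, 34, 41] 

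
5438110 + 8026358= 13464468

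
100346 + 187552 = 287898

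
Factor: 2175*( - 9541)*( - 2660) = 2^2*3^1*5^3*7^2*19^1*29^2 *47^1 = 55199455500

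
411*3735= 1535085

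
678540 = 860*789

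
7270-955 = 6315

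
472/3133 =472/3133 = 0.15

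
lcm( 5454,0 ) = 0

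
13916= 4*3479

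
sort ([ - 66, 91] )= [-66, 91] 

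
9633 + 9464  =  19097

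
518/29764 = 37/2126 = 0.02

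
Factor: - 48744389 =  - 17^1*29^1*98873^1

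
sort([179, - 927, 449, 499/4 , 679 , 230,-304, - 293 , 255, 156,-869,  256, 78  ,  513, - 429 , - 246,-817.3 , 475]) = [ - 927,  -  869, - 817.3, - 429, - 304,-293, - 246,  78 , 499/4 , 156,179,230 , 255,256,  449 , 475,513,679 ]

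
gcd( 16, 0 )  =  16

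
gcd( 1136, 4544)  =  1136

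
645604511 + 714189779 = 1359794290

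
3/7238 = 3/7238 = 0.00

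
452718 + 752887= 1205605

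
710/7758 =355/3879=   0.09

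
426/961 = 426/961 = 0.44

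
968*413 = 399784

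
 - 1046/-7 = 1046/7=149.43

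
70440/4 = 17610 = 17610.00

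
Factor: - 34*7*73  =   - 17374 = -2^1*7^1*17^1*73^1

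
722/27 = 26 + 20/27 =26.74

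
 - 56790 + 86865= 30075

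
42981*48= 2063088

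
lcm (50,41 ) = 2050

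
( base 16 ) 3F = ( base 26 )2b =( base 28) 27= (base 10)63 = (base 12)53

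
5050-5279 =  - 229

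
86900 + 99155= 186055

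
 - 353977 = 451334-805311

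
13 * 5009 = 65117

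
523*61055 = 31931765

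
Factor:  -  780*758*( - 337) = 2^3*3^1*5^1*13^1*337^1*379^1  =  199247880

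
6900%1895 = 1215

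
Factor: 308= 2^2*7^1*11^1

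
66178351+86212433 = 152390784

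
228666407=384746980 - 156080573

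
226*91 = 20566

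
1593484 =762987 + 830497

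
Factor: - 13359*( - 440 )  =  2^3*3^1*5^1 * 11^1*61^1*73^1 = 5877960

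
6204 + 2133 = 8337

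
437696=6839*64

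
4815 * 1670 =8041050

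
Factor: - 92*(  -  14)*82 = 105616 = 2^4 * 7^1*23^1*41^1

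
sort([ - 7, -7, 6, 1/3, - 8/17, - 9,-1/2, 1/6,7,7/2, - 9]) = [ - 9,  -  9,-7,- 7, - 1/2, - 8/17,1/6,1/3, 7/2,6, 7 ] 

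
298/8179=298/8179 = 0.04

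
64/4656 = 4/291 = 0.01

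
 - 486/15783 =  - 162/5261 = - 0.03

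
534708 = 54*9902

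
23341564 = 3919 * 5956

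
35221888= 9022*3904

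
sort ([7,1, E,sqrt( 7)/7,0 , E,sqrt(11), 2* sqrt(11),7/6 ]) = [ 0, sqrt( 7 ) /7 , 1, 7/6, E,E,sqrt( 11 ),2*sqrt(11 ),7 ] 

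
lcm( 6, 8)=24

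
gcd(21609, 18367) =1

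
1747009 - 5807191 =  - 4060182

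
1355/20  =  271/4  =  67.75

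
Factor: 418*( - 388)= - 162184= - 2^3*  11^1*19^1* 97^1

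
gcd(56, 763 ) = 7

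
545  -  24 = 521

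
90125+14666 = 104791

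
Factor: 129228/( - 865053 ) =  - 43076/288351 = - 2^2*3^( - 2)*7^ (-1 )*11^2*23^( - 1)*89^1*199^( - 1 ) 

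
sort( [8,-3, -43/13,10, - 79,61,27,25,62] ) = [ - 79,-43/13,-3,8,  10 , 25,27, 61,62]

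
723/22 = 32 + 19/22 = 32.86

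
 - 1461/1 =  - 1461  =  - 1461.00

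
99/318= 33/106 = 0.31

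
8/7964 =2/1991 = 0.00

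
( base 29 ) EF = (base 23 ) I7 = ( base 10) 421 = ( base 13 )265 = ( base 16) 1A5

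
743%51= 29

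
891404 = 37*24092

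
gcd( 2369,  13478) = 23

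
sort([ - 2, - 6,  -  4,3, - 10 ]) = [ - 10,  -  6,  -  4,  -  2, 3 ]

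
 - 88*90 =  - 7920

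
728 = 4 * 182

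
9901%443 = 155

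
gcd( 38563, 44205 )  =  7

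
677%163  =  25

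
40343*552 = 22269336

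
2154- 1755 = 399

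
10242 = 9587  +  655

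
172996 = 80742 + 92254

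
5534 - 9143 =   -  3609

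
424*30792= 13055808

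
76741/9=76741/9 = 8526.78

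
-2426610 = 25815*(-94)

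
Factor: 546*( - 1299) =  - 2^1*3^2*7^1*13^1*433^1 = -  709254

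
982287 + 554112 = 1536399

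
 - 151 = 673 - 824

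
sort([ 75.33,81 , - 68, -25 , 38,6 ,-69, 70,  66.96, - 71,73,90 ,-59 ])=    [ - 71 ,-69, - 68, - 59, -25,6, 38,  66.96 , 70,  73, 75.33, 81, 90 ] 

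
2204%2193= 11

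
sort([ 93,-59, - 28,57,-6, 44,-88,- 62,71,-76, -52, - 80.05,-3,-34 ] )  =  [-88, - 80.05, - 76, - 62,  -  59, - 52,  -  34, -28, - 6, -3,44  ,  57,71,93 ]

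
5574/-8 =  - 697 + 1/4 = - 696.75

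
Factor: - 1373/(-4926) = 2^( -1)*3^(-1)*821^(-1)*1373^1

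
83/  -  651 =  - 83/651 = - 0.13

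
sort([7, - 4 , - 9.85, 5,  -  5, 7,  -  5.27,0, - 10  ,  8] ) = [ - 10, - 9.85, - 5.27, - 5, - 4,0,5,7 , 7, 8] 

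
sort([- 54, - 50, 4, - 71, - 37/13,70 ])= [ - 71,-54, - 50,-37/13,4 , 70 ]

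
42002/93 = 42002/93=451.63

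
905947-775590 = 130357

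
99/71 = 1+28/71 = 1.39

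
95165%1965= 845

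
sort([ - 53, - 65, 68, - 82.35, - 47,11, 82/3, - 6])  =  [-82.35,-65, - 53, - 47, - 6, 11,82/3, 68]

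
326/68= 163/34 = 4.79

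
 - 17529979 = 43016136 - 60546115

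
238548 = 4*59637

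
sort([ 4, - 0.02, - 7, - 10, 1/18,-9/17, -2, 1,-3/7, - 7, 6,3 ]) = [ - 10, - 7 , - 7, - 2, - 9/17,-3/7, - 0.02,1/18,1,3,4,  6 ] 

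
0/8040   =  0= 0.00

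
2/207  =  2/207 = 0.01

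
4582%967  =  714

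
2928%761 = 645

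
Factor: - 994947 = -3^1*41^1 * 8089^1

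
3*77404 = 232212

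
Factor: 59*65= 3835 = 5^1*13^1*59^1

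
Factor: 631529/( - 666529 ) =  - 631529^1 * 666529^(-1)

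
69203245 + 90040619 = 159243864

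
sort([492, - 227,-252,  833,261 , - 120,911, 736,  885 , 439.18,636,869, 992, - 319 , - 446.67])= [ - 446.67 , - 319, - 252, - 227, - 120,261, 439.18,492,636, 736, 833,869,885,911, 992]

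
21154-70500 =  - 49346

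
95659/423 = 226 + 61/423=226.14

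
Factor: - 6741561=- 3^1*19^1*118273^1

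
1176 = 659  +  517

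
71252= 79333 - 8081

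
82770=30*2759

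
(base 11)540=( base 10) 649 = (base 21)19j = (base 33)JM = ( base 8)1211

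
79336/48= 1652 + 5/6 = 1652.83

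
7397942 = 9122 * 811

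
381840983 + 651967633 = 1033808616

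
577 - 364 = 213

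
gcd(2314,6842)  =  2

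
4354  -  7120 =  - 2766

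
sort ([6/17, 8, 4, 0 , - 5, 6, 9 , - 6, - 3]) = [  -  6, - 5, - 3, 0, 6/17,4, 6, 8, 9 ]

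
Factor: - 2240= - 2^6*5^1*7^1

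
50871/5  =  10174+1/5 = 10174.20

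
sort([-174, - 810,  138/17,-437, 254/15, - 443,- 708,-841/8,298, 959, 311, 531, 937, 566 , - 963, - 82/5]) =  [ - 963, - 810,-708,- 443, - 437, - 174, - 841/8 ,- 82/5, 138/17, 254/15, 298,  311,531,566,937, 959]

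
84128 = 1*84128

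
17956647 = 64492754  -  46536107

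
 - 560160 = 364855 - 925015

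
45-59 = -14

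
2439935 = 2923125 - 483190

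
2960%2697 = 263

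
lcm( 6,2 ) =6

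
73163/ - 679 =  - 73163/679 = -  107.75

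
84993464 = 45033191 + 39960273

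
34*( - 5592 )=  - 190128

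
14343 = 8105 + 6238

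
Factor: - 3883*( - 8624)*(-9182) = -2^5*7^2*11^2*353^1 * 4591^1  =  - 307477560544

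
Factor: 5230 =2^1*5^1*523^1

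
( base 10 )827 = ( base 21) 1I8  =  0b1100111011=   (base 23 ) 1cm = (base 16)33B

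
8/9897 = 8/9897 = 0.00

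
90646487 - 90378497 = 267990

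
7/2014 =7/2014  =  0.00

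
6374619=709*8991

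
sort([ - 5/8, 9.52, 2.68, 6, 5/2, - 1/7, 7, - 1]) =[ - 1, - 5/8, -1/7,5/2,2.68,6, 7,9.52 ] 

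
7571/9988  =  7571/9988 = 0.76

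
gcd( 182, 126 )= 14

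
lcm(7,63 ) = 63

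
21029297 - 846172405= - 825143108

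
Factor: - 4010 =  - 2^1*5^1*401^1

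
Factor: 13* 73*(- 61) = -57889  =  - 13^1*61^1*73^1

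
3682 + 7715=11397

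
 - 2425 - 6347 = - 8772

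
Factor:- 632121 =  - 3^1* 7^1*31^1*971^1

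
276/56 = 4 + 13/14 = 4.93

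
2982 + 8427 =11409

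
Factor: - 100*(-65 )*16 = 104000= 2^6*5^3*13^1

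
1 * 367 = 367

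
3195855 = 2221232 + 974623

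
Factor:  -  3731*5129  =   - 19136299 = -  7^1*13^1*23^1 *41^1*223^1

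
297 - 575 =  - 278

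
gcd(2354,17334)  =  214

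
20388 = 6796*3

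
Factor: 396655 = 5^1*7^2*1619^1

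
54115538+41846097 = 95961635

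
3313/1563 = 2 + 187/1563 =2.12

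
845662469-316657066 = 529005403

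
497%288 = 209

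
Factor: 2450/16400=49/328 =2^( - 3 )*7^2*41^( -1) 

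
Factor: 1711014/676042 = 855507/338021 = 3^1*31^1 *157^(- 1 )* 2153^( - 1)*9199^1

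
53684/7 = 7669 + 1/7 = 7669.14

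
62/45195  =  62/45195 = 0.00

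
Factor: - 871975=  -  5^2*13^1*2683^1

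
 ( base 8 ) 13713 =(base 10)6091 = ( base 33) 5jj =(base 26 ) 907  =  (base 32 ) 5UB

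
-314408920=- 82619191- 231789729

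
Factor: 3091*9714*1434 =2^2*3^2*11^1 *239^1*281^1*1619^1 = 43057246716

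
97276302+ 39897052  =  137173354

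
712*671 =477752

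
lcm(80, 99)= 7920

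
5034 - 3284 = 1750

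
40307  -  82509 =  - 42202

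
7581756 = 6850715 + 731041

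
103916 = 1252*83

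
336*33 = 11088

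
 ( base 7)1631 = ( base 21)1A8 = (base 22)17L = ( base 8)1223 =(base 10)659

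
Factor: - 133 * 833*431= - 7^3*17^1*19^1*431^1 = - 47750059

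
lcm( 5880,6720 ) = 47040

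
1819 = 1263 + 556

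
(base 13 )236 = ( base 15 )1a8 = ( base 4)11333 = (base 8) 577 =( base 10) 383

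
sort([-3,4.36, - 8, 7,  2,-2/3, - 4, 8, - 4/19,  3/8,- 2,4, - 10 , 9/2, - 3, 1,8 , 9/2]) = [ - 10, - 8,-4,  -  3, - 3, - 2, - 2/3 , - 4/19 , 3/8, 1, 2,4,4.36, 9/2,9/2,7, 8, 8 ]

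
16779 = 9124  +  7655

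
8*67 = 536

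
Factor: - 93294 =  - 2^1 * 3^2*71^1 *73^1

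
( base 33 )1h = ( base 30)1k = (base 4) 302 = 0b110010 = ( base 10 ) 50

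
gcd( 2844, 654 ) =6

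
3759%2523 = 1236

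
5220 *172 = 897840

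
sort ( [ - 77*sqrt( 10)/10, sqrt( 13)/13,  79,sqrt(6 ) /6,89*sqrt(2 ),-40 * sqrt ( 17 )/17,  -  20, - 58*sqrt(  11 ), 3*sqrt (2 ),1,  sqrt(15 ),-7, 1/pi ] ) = [-58 * sqrt (11),-77 * sqrt( 10)/10,  -  20,  -  40 * sqrt(17)/17 ,-7 , sqrt( 13 ) /13, 1/pi, sqrt(6) /6, 1, sqrt( 15), 3*sqrt( 2), 79, 89 * sqrt(2)]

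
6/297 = 2/99 = 0.02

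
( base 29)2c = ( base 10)70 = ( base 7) 130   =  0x46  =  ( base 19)3D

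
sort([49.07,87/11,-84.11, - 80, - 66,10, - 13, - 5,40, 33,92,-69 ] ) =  [- 84.11, - 80,-69, - 66, - 13, - 5,87/11,  10,  33,40, 49.07, 92]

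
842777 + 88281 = 931058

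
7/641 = 7/641 = 0.01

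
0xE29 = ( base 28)4HD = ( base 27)4Q7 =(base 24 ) 671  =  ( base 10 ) 3625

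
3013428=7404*407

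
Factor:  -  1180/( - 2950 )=2/5 = 2^1*5^ (  -  1 ) 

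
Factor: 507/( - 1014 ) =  - 2^(  -  1) = -1/2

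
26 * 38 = 988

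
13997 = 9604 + 4393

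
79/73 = 1 + 6/73  =  1.08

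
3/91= 3/91 = 0.03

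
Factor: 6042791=6042791^1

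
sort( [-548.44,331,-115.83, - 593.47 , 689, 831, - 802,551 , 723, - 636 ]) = [-802, - 636, - 593.47, -548.44,-115.83,  331 , 551, 689,723,831 ]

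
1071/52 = 1071/52 = 20.60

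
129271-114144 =15127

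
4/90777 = 4/90777 = 0.00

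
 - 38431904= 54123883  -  92555787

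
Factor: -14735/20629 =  - 5^1*7^ (  -  1 ) = -  5/7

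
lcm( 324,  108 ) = 324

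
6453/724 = 8  +  661/724 = 8.91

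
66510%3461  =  751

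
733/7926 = 733/7926 = 0.09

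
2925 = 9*325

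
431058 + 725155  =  1156213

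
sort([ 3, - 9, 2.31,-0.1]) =[ - 9, - 0.1,2.31,3 ] 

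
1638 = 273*6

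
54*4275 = 230850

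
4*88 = 352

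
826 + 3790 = 4616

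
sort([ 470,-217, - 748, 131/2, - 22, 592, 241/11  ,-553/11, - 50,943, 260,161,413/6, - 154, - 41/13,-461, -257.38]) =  [ - 748  , - 461, - 257.38,-217, - 154,  -  553/11, - 50,-22,-41/13, 241/11,131/2, 413/6, 161,  260 , 470,592, 943]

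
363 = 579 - 216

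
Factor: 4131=3^5*17^1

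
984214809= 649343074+334871735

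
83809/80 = 83809/80 = 1047.61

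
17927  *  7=125489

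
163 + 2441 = 2604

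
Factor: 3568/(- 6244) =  - 4/7 = - 2^2*7^ (-1 ) 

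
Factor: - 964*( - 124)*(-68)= -2^6*17^1*31^1*241^1 = -8128448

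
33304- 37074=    - 3770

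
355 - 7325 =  - 6970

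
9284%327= 128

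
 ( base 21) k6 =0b110101010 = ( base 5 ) 3201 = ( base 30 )e6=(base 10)426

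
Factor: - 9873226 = -2^1*11^1*17^1*26399^1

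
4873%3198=1675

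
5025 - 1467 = 3558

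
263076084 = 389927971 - 126851887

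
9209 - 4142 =5067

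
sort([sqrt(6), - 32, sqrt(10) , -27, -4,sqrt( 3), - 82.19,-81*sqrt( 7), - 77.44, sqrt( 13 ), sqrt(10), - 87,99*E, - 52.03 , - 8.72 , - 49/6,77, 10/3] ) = [ - 81*sqrt(7), - 87,- 82.19 , - 77.44, - 52.03, - 32 , - 27, - 8.72, - 49/6, - 4, sqrt( 3), sqrt ( 6),  sqrt (10 ) , sqrt( 10), 10/3,sqrt( 13 ), 77,99*E]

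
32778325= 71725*457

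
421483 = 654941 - 233458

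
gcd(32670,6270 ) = 330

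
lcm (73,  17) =1241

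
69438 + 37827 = 107265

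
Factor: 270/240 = 9/8 = 2^(- 3 )*3^2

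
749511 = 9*83279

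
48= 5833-5785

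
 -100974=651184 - 752158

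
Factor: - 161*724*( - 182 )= 21214648 = 2^3*7^2*13^1*23^1*181^1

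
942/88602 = 157/14767 = 0.01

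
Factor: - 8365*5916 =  - 49487340=- 2^2*3^1 * 5^1*7^1*17^1 * 29^1*239^1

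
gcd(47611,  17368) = 1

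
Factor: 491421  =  3^1*7^2*3343^1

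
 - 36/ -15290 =18/7645 = 0.00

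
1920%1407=513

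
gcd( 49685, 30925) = 5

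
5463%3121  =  2342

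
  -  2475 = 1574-4049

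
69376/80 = 867 + 1/5 = 867.20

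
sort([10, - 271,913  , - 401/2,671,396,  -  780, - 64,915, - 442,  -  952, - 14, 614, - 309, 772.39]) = [- 952, - 780, - 442 , - 309, - 271, - 401/2, - 64,-14 , 10,  396, 614,671,772.39,913,915]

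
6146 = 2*3073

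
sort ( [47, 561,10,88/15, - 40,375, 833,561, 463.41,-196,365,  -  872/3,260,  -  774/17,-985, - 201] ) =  [  -  985,  -  872/3 , - 201, - 196, - 774/17 , - 40,88/15,10,47,260, 365,375, 463.41, 561,561,833]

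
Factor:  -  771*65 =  - 3^1 * 5^1*13^1*257^1 = - 50115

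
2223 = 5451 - 3228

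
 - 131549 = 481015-612564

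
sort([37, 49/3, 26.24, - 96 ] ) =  [ - 96, 49/3,26.24, 37 ] 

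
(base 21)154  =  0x226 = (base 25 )M0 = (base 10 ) 550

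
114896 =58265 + 56631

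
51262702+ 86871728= 138134430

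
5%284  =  5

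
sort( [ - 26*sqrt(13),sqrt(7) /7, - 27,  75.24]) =[  -  26*sqrt (13), - 27,sqrt(7)/7,75.24 ] 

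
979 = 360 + 619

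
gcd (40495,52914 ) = 1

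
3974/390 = 10 +37/195= 10.19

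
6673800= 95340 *70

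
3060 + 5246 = 8306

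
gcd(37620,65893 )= 1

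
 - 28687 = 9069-37756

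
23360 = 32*730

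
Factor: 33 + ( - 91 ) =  - 58 = - 2^1*29^1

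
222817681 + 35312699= 258130380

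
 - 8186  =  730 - 8916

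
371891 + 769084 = 1140975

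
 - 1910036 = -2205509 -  - 295473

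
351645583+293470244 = 645115827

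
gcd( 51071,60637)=1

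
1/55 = 1/55 = 0.02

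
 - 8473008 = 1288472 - 9761480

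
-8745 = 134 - 8879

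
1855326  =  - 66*( - 28111) 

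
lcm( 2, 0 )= 0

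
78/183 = 26/61 = 0.43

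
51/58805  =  51/58805  =  0.00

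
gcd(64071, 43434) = 9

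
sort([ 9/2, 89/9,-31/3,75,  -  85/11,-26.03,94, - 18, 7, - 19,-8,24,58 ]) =[ - 26.03 , - 19, - 18, - 31/3, - 8,- 85/11,9/2,7,89/9,24,58,75,94] 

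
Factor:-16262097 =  - 3^1*307^1 *17657^1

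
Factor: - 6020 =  - 2^2*5^1*7^1*43^1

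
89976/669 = 134 + 110/223 = 134.49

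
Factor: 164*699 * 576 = 2^8 *3^3*41^1*233^1=66030336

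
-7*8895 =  -62265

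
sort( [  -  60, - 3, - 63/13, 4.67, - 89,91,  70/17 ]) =[ - 89, - 60, - 63/13,- 3, 70/17,4.67, 91 ] 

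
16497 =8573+7924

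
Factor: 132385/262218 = 415/822  =  2^( - 1)* 3^ ( - 1)*5^1 *83^1 * 137^( - 1)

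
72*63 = 4536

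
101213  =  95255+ 5958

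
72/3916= 18/979 = 0.02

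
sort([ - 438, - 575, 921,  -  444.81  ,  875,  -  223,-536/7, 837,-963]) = [-963, - 575, - 444.81, - 438, - 223,-536/7, 837, 875, 921 ] 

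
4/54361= 4/54361= 0.00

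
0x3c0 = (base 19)2CA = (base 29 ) 143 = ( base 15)440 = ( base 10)960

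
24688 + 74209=98897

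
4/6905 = 4/6905 =0.00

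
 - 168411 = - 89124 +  -79287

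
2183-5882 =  - 3699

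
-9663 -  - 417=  - 9246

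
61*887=54107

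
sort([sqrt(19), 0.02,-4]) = [ - 4, 0.02,sqrt( 19 )]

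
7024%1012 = 952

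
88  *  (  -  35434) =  - 3118192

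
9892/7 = 1413 + 1/7 = 1413.14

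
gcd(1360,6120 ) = 680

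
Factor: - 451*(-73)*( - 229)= - 11^1*41^1*73^1*229^1 = - 7539367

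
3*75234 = 225702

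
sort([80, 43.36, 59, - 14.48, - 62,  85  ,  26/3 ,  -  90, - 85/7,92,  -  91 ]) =[ - 91, - 90, - 62, - 14.48,-85/7, 26/3,43.36, 59,  80, 85, 92]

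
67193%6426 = 2933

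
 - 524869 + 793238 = 268369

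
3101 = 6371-3270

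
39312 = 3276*12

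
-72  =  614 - 686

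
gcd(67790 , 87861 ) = 1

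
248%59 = 12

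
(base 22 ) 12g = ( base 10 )544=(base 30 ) I4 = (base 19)19C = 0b1000100000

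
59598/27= 6622/3 = 2207.33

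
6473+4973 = 11446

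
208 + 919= 1127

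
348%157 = 34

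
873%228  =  189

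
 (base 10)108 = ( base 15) 73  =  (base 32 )3C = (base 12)90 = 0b1101100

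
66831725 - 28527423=38304302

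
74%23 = 5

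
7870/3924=3935/1962  =  2.01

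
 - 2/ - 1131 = 2/1131 =0.00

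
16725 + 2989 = 19714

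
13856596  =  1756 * 7891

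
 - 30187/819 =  - 37 + 116/819 = - 36.86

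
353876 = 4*88469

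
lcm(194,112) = 10864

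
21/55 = 21/55 = 0.38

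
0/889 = 0= 0.00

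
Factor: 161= 7^1*23^1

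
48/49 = 48/49 = 0.98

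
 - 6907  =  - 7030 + 123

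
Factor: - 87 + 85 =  - 2 = - 2^1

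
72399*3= 217197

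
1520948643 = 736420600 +784528043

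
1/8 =1/8 = 0.12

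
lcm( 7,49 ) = 49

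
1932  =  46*42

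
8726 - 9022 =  - 296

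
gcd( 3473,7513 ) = 1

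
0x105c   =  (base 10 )4188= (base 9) 5663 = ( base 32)42S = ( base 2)1000001011100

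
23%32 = 23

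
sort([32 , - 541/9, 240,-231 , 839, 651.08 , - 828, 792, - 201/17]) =[ -828,  -  231,  -  541/9, -201/17, 32,  240,651.08, 792,  839]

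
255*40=10200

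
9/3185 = 9/3185 = 0.00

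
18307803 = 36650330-18342527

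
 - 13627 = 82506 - 96133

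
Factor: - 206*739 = -152234 = - 2^1 * 103^1 * 739^1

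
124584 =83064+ 41520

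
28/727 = 28/727 = 0.04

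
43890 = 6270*7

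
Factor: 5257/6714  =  2^( - 1) * 3^( - 2)*7^1*373^( - 1 )*751^1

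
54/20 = 27/10=2.70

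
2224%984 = 256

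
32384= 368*88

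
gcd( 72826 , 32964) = 2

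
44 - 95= - 51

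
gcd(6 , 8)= 2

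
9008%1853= 1596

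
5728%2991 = 2737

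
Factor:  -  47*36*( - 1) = 1692 = 2^2 * 3^2 *47^1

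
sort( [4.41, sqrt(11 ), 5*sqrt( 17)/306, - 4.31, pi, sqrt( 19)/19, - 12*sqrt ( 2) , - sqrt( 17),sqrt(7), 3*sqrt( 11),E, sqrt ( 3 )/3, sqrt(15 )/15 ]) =[ - 12*sqrt(2 ), - 4.31,-sqrt(17),5 *sqrt( 17 ) /306, sqrt( 19 )/19,  sqrt( 15 ) /15,sqrt(3 ) /3, sqrt( 7 ), E,  pi, sqrt( 11), 4.41,3*sqrt( 11 ) ]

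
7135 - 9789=-2654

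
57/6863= 57/6863= 0.01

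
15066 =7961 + 7105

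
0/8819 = 0 =0.00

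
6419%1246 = 189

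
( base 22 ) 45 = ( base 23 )41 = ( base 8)135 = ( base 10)93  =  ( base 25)3I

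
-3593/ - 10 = 3593/10 = 359.30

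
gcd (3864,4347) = 483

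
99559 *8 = 796472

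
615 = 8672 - 8057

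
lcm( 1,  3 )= 3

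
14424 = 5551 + 8873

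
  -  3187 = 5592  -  8779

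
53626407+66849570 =120475977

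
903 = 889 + 14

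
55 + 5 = 60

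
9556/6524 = 2389/1631 = 1.46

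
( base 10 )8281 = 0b10000001011001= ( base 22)h29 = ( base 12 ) 4961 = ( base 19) 13HG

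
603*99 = 59697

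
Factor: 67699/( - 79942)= - 2^( - 1)*39971^(- 1)*67699^1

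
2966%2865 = 101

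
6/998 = 3/499 = 0.01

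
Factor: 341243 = 7^1*29^1*41^2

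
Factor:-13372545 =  - 3^1*5^1*23^1 *83^1*467^1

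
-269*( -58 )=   15602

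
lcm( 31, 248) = 248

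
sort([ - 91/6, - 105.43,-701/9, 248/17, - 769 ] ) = [ - 769, - 105.43, - 701/9,-91/6,  248/17]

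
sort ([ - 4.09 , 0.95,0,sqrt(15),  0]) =[ - 4.09 , 0,0, 0.95,sqrt ( 15)] 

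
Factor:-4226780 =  - 2^2*5^1*211339^1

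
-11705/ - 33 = 11705/33 = 354.70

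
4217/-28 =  - 4217/28 = - 150.61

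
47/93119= 47/93119 = 0.00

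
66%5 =1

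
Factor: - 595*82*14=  - 683060 = - 2^2*5^1 *7^2*17^1*41^1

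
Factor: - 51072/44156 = - 2^5 *3^1*83^( - 1 ) = - 96/83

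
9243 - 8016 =1227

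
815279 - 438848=376431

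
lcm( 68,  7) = 476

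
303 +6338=6641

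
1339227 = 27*49601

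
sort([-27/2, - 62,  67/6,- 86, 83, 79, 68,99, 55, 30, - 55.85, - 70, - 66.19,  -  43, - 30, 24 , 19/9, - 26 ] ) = [ - 86 ,-70,-66.19, - 62, - 55.85, - 43,-30, - 26, - 27/2, 19/9, 67/6, 24, 30,55, 68,79,83,99 ]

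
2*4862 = 9724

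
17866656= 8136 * 2196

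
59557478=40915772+18641706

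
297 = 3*99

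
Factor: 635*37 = 23495 = 5^1*37^1 * 127^1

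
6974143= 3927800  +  3046343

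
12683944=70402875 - 57718931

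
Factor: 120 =2^3*3^1*5^1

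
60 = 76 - 16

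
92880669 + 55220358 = 148101027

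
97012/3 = 97012/3 = 32337.33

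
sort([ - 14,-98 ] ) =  [  -  98,-14]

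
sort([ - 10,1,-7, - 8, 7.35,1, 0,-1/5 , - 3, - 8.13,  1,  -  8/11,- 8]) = [-10,  -  8.13, - 8, - 8, - 7,  -  3, -8/11,  -  1/5, 0,1,  1, 1,7.35] 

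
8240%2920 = 2400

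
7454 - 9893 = -2439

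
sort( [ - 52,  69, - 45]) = [ - 52, - 45, 69]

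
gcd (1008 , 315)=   63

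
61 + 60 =121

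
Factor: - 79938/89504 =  -39969/44752=- 2^( -4)*3^2*2797^ ( - 1 ) * 4441^1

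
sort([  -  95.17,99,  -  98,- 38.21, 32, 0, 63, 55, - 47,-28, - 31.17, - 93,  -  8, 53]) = [  -  98,  -  95.17,-93, - 47, - 38.21,-31.17,-28, -8, 0, 32, 53, 55, 63,99]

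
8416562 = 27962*301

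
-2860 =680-3540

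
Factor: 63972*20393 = 1304580996 = 2^2*3^2 * 1777^1*20393^1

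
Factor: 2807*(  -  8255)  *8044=- 186393838540 = - 2^2 *5^1 * 7^1*13^1 * 127^1*401^1 *2011^1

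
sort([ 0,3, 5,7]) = [ 0,3 , 5, 7 ] 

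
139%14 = 13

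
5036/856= 1259/214= 5.88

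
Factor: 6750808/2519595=2^3*3^( - 2) * 5^(-1)*13^(-1 )*31^1*59^(-1)*73^( - 1)*163^1 *167^1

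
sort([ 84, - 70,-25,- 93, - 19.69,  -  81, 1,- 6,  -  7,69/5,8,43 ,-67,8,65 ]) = [  -  93, - 81, - 70, - 67, - 25,-19.69,- 7,-6,1,  8, 8 , 69/5,43, 65, 84 ] 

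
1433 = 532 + 901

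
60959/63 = 967 + 38/63 = 967.60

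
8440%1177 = 201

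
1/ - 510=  - 1/510 = -  0.00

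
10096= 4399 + 5697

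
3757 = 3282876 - 3279119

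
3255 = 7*465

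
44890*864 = 38784960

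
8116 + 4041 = 12157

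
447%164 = 119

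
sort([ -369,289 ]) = [  -  369,289]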